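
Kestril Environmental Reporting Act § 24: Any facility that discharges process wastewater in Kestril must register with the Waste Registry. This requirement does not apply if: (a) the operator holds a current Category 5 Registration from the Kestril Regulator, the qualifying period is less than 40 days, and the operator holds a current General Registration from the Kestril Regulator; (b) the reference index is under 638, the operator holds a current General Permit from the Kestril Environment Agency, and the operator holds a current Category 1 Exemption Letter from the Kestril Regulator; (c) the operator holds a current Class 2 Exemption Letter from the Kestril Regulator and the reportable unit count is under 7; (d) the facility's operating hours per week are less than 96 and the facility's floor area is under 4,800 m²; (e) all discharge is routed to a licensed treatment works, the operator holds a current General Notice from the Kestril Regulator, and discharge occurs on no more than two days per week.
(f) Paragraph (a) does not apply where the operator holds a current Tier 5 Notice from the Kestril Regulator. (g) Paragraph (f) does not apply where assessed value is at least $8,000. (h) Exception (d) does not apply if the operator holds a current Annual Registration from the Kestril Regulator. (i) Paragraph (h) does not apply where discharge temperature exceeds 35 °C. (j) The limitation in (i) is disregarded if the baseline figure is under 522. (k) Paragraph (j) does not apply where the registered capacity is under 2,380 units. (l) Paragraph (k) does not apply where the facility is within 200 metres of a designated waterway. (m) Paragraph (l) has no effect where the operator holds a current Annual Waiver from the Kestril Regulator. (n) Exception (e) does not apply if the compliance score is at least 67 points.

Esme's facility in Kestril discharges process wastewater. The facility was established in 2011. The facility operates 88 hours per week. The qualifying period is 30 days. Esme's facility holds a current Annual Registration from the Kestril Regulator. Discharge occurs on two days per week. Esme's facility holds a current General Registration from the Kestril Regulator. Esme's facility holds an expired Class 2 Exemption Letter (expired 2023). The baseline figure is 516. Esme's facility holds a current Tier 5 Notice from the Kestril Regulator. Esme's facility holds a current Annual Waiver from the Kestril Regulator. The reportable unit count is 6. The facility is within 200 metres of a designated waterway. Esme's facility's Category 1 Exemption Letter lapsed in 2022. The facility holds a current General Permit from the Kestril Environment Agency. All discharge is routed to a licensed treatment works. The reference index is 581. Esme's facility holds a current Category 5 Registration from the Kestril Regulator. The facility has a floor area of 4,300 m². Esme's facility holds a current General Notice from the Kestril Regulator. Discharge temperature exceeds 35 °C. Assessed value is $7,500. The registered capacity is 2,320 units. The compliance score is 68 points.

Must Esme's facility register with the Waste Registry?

All of (a)'s requirements are met (a current Category 5 Registration is held; the qualifying period is 30 days, less than the 40 days limit; a current General Registration is held). But applying paragraphs (f)–(g): (f) operates against (a): a current Tier 5 Notice is held. (g) is not triggered (assessed value is $7,500, short of $8,000), so (f) stands. Exception (a) does not apply.
Exception (b) fails — the Category 1 Exemption Letter is not current.
Exception (c) does not apply: the Class 2 Exemption Letter is not current.
Exception (d)'s conditions are all satisfied: the facility's operating hours per week are 88, less than the 96 limit; the facility's floor area is 4,300 m², under the 4,800 m² limit. Considering the limiting provisions: (h) would limit (d) — a current Annual Registration is held — but (i) sets (h) aside: (i) applies — discharge temperature exceeds 35 °C. (j) is triggered (the baseline figure is 516, under the 522 limit), but is displaced by (k): (k) applies — the registered capacity is 2,320 units, under the 2,380 units limit. (l) applies (the facility is within 200 m of a designated waterway), but is displaced by (m): (m) operates against (l): a current Annual Waiver is held. Exception (d) stands.
Exception (e): discharge is routed to a licensed treatment works; a current General Notice is held; discharge occurs on no more than two days per week — every condition holds. Turning to paragraph (n): (n) operates — the compliance score is 68 points, meeting the 67 points threshold. Exception (e) does not apply.

No — exception (d) applies; Esme's facility is not required to register with the Waste Registry.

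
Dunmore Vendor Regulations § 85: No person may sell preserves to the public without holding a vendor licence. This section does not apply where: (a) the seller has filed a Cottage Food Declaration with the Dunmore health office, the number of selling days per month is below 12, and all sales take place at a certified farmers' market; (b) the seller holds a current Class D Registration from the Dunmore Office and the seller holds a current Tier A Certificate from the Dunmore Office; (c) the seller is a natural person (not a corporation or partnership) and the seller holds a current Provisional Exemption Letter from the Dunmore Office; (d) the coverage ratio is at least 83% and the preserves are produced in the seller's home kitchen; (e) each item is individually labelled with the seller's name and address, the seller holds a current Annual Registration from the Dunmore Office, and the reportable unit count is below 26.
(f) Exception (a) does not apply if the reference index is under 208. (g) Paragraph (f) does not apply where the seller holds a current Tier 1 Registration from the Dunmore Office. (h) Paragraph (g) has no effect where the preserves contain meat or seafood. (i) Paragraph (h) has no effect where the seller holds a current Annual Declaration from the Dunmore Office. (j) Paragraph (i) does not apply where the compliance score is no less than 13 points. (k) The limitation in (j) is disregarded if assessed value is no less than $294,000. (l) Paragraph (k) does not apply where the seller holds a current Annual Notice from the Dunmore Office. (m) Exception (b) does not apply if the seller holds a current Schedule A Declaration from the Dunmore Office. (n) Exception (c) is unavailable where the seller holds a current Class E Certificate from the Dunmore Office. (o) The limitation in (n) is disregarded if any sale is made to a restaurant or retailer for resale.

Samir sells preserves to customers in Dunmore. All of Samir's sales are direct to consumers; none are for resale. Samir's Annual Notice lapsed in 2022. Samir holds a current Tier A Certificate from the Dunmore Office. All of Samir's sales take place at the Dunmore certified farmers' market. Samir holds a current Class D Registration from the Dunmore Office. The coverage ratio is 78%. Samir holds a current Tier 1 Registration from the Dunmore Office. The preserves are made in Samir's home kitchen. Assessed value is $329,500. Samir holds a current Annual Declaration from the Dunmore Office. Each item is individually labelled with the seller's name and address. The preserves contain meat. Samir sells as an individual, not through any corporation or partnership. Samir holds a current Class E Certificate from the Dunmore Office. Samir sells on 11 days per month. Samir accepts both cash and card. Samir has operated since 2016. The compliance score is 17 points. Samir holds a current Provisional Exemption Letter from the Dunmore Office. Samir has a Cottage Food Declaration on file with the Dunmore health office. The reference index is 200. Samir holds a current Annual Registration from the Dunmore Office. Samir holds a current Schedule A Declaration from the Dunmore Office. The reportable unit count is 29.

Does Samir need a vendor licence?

Exception (a)'s conditions are all satisfied: a Cottage Food Declaration is on file; the number of selling days per month is 11, below the 12 limit; all sales are at a certified farmers' market. As to paragraphs (f)–(l): (f) would limit (a) — the reference index is 200, under the 208 limit — but (g) sets (f) aside: (g) is triggered — a current Tier 1 Registration is held. (h) would limit (g) — the preserves contain meat — but (i) sets (h) aside: (i) operates — a current Annual Declaration is held. (j) applies (the compliance score is 17 points, meeting the 13 points threshold), but is itself disapplied by (k): (k) operates against (j): assessed value is $329,500, meeting the $294,000 threshold. (l), which would lift (k), does not operate here — no current Annual Notice is held. (a) remains available.
Exception (b)'s conditions are all satisfied: a current Class D Registration is held; a current Tier A Certificate is held. Turning to paragraph (m): (m) applies — a current Schedule A Declaration is held. (b) is therefore removed.
Exception (c)'s conditions are all satisfied: the seller is a natural person; a current Provisional Exemption Letter is held. However, paragraphs (n)–(o) must be considered: (n) operates against (c): a current Class E Certificate is held. (o) does not operate here (no sales are for resale), so (n) stands. So (c) is unavailable.
Exception (d) does not apply: the coverage ratio is 78%, short of 83%.
Exception (e) does not apply: the reportable unit count is 29, not below 26.

No — exception (a) applies; Samir is not required to hold a vendor licence.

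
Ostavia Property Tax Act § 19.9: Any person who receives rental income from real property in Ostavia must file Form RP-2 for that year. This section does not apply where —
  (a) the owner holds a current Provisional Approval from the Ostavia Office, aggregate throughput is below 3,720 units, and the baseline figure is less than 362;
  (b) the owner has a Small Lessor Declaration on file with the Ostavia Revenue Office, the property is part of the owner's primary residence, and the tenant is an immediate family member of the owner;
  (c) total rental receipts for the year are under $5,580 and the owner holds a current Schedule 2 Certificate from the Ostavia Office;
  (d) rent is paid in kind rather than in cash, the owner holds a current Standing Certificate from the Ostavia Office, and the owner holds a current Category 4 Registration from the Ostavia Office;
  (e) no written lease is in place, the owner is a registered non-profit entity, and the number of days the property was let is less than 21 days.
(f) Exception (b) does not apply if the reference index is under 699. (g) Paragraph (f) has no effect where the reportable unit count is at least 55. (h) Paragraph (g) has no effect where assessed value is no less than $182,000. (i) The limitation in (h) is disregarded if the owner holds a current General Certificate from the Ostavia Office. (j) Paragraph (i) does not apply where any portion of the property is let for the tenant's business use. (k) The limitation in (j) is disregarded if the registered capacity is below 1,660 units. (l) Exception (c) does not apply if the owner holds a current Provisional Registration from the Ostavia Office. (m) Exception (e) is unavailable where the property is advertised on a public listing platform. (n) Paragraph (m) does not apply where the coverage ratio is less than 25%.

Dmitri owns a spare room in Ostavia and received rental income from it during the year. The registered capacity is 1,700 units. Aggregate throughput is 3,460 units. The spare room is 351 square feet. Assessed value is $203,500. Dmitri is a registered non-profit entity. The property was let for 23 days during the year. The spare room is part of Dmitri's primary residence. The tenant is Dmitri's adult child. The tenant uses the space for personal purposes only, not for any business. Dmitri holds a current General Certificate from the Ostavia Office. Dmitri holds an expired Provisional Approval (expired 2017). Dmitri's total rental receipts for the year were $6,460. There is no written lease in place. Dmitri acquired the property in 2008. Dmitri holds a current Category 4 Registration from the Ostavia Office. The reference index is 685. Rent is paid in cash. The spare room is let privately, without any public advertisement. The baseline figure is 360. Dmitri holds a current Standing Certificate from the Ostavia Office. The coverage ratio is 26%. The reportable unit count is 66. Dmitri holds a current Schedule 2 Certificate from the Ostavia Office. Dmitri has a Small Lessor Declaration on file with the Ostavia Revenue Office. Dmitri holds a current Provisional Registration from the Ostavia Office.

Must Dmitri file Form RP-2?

Exception (a) requires that the owner holds a current Provisional Approval from the Ostavia Office; but the Provisional Approval is not current, so (a) is unavailable.
All of (b)'s requirements are met (a Small Lessor Declaration is on file; the spare room is part of the primary residence; the tenant is an immediate family member). Under paragraphs (f)–(k): (f) would limit (b) — the reference index is 685, under the 699 limit — but (g) sets (f) aside: (g) is triggered — the reportable unit count is 66, meeting the 55 threshold. (h) operates (assessed value is $203,500, meeting the $182,000 threshold), but yields to (i): (i) operates against (h): a current General Certificate is held. (j) does not operate here (the space is used for personal purposes only), so (i) stands. (b) remains available.
Exception (c) fails — total rental receipts for the year are $6,460, not under $5,580.
Exception (d) fails — rent is paid in cash.
Exception (e) fails — the number of days the property was let is 23 days, not less than 21 days.

No — exception (b) applies; Dmitri is not required to file Form RP-2.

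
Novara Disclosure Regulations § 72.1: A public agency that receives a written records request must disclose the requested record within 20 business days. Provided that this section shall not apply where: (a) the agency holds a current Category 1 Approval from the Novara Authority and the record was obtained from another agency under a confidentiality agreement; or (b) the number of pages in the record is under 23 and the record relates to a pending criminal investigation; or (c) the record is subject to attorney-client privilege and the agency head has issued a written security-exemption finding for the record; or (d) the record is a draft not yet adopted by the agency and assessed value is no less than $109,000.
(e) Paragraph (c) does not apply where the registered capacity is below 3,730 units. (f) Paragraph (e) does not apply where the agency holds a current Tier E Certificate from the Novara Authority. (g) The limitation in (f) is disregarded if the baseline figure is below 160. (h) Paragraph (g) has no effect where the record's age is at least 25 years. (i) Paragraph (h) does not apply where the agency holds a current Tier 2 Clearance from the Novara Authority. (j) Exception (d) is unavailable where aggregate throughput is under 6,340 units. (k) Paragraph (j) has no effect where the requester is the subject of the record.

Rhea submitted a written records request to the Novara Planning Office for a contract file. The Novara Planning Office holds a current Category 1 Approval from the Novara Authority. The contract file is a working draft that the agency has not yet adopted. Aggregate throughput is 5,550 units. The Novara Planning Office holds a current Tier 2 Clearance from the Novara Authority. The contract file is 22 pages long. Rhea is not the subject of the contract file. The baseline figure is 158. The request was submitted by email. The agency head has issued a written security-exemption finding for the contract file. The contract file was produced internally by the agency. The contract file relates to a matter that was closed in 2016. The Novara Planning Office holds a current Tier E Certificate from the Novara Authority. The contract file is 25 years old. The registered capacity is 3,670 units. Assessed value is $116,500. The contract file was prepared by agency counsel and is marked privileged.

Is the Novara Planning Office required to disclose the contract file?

Yes — the Novara Planning Office must disclose the contract file.

Exception (a) requires that the record was obtained from another agency under a confidentiality agreement; but the contract file was produced internally, so (a) is unavailable.
Exception (b) fails — the contract file relates to a closed matter.
Exception (c)'s conditions are all satisfied: the contract file is privileged; a written security-exemption finding has been issued. However, paragraphs (e)–(i) must be considered: (e) operates against (c): the registered capacity is 3,670 units, below the 3,730 units limit. (f) would limit (e) — a current Tier E Certificate is held — but (g) sets (f) aside: (g) operates against (f): the baseline figure is 158, below the 160 limit. (h) is engaged (the record's age is 25 years, meeting the 25 years threshold), but is displaced by (i): (i) operates — a current Tier 2 Clearance is held. (c) is therefore removed.
Exception (d): the contract file is an unadopted draft; assessed value is $116,500, meeting the $109,000 threshold — every condition holds. But: (j) operates against (d): aggregate throughput is 5,550 units, under the 6,340 units limit. (k), which would lift (j), is not engaged — Rhea is not the subject of the contract file. Exception (d) does not apply.
None of the exceptions is available; § 72.1 applies in full.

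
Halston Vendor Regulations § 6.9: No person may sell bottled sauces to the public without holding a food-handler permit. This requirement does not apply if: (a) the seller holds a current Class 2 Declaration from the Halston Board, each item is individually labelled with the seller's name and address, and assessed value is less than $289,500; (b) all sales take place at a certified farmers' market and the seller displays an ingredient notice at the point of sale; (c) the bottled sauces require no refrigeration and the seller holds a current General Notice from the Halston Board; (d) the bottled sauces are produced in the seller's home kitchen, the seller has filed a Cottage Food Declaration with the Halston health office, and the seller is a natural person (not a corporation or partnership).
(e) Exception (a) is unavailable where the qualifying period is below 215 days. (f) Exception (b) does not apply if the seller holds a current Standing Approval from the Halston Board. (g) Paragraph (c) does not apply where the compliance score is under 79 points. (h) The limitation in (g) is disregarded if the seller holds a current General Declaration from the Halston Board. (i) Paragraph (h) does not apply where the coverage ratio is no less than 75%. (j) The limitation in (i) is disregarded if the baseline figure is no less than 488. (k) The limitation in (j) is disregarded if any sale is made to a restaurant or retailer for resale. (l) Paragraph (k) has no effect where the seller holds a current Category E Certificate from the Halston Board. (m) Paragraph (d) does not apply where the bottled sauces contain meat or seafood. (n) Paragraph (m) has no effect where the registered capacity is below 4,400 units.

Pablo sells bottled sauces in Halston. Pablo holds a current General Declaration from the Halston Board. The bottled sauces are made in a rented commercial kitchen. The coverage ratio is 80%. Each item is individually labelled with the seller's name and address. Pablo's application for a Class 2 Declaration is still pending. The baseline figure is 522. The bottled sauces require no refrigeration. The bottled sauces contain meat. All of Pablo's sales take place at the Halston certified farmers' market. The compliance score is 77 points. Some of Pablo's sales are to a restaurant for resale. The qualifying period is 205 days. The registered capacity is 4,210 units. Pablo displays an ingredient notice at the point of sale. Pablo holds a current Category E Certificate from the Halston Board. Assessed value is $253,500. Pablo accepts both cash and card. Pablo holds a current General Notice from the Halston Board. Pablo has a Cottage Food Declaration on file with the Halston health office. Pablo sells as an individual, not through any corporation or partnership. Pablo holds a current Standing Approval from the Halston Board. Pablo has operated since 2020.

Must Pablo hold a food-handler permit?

No — exception (c) applies; Pablo is not required to hold a food-handler permit.

Exception (a) fails — the Class 2 Declaration is not current.
All of (b)'s requirements are met (all sales are at a certified farmers' market; an ingredient notice is displayed). But: (f) operates against (b): a current Standing Approval is held. Exception (b) does not apply.
All of (c)'s requirements are met (the bottled sauces are shelf-stable; a current General Notice is held). Applying paragraphs (g)–(l): (g) would limit (c) — the compliance score is 77 points, under the 79 points limit — but (h) sets (g) aside: (h) operates — a current General Declaration is held. (i) is triggered (the coverage ratio is 80%, meeting the 75% threshold), but is overridden by (j): (j) applies — the baseline figure is 522, meeting the 488 threshold. (k) operates (some sales are to a restaurant for resale), but is overridden by (l): (l) operates against (k): a current Category E Certificate is held. Exception (c) stands.
Exception (d) does not apply: the bottled sauces are made in a commercial kitchen, not a home kitchen.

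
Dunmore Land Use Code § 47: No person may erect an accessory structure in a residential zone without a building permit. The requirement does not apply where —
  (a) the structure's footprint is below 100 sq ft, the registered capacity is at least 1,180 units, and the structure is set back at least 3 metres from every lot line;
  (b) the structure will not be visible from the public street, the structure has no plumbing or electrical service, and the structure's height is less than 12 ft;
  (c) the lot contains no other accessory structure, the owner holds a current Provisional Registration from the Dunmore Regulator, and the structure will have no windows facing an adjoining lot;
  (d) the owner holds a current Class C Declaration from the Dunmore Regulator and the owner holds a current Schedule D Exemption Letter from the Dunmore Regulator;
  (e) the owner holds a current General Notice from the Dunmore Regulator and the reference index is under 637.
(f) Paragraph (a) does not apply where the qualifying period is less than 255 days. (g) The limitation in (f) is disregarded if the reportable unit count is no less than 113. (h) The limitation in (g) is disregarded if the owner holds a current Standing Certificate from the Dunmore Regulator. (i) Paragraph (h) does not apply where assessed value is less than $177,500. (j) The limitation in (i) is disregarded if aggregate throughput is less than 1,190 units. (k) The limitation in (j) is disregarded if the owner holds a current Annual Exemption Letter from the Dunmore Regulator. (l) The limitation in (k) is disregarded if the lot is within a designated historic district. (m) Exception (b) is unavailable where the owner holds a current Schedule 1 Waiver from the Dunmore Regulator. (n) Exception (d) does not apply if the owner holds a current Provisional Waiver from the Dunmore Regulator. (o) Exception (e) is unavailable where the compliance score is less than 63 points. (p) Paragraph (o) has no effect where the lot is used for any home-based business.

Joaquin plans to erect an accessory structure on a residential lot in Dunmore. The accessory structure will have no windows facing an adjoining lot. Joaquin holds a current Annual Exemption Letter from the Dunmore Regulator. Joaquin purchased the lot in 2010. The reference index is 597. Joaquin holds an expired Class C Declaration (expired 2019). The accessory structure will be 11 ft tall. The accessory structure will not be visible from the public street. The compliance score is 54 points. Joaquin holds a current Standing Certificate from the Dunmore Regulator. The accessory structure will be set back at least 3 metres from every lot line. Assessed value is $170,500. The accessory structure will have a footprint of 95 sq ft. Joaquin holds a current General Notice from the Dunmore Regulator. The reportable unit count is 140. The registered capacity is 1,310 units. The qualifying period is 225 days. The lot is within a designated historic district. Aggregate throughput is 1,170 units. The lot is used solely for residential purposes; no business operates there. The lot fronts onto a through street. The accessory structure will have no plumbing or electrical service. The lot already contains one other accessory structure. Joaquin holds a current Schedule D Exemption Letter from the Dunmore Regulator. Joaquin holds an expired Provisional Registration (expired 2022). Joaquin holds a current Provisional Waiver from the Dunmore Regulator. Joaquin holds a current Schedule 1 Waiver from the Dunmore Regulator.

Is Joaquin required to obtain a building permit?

All of (a)'s requirements are met (the structure's footprint is 95 sq ft, below the 100 sq ft limit; the registered capacity is 1,310 units, meeting the 1,180 units threshold; the setback is at least 3 m on every side). But applying paragraphs (f)–(l): (f) operates against (a): the qualifying period is 225 days, less than the 255 days limit. (g) would limit (f) — the reportable unit count is 140, meeting the 113 threshold — but (h) sets (g) aside: (h) applies — a current Standing Certificate is held. (i) is engaged (assessed value is $170,500, less than the $177,500 limit), but yields to (j): (j) is engaged — aggregate throughput is 1,170 units, less than the 1,190 units limit. (k) would limit (j) — a current Annual Exemption Letter is held — but (l) sets (k) aside: (l) operates — the lot is in a historic district. (a) is therefore removed.
Exception (b): the structure will not be visible from the street; there is no plumbing or electrical service; the structure's height is 11 ft, less than the 12 ft limit — every condition holds. Turning to paragraph (m): (m) applies — a current Schedule 1 Waiver is held. So (b) is unavailable.
Exception (c) fails — the lot already has another accessory structure.
Exception (d) fails — no current Class C Declaration is held.
Exception (e): a current General Notice is held; the reference index is 597, under the 637 limit — every condition holds. However, paragraphs (o)–(p) must be considered: (o) is triggered — the compliance score is 54 points, less than the 63 points limit. (p), which would lift (o), is inapplicable — the lot is solely residential. So (e) is unavailable.
No exception displaces § 47.

Yes — Joaquin must obtain a building permit.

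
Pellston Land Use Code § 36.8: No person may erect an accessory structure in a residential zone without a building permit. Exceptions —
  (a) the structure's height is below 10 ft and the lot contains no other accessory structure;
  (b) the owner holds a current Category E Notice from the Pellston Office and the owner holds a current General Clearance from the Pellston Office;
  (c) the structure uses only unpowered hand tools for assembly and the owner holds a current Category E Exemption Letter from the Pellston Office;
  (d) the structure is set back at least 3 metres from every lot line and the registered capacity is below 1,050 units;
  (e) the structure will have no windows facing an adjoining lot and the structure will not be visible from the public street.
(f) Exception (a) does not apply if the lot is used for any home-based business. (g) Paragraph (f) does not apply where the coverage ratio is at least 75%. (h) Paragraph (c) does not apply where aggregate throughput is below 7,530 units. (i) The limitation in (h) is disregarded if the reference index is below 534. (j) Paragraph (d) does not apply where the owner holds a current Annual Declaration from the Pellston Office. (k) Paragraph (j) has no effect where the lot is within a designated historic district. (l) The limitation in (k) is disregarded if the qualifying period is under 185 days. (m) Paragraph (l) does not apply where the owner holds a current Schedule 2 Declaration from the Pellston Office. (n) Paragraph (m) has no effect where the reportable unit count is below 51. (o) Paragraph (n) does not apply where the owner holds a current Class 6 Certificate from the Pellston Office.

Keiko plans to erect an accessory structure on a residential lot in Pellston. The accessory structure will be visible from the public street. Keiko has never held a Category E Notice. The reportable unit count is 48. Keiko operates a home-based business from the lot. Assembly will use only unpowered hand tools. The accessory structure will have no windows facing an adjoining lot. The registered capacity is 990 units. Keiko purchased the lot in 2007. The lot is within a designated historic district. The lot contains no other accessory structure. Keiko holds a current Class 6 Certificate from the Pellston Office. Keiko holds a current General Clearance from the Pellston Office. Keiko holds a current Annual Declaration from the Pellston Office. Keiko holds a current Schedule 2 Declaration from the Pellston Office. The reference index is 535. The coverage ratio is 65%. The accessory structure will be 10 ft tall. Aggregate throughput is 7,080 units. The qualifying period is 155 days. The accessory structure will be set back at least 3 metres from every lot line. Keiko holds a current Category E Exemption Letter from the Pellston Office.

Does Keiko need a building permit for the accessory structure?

No — exception (d) applies; Keiko does not need a building permit.

Exception (a) does not apply: the structure's height is 10 ft, not below 10 ft.
Exception (b) does not apply: no current Category E Notice is held.
All of (c)'s requirements are met (assembly uses only hand tools; a current Category E Exemption Letter is held). However, paragraphs (h)–(i) must be considered: (h) operates against (c): aggregate throughput is 7,080 units, below the 7,530 units limit. (i), which would lift (h), does not operate here — the reference index is 535, not below 534. So (c) is unavailable.
Exception (d) is satisfied on its face — the setback is at least 3 m on every side; the registered capacity is 990 units, below the 1,050 units limit. As to paragraphs (j)–(o): (j) is engaged (a current Annual Declaration is held), but is displaced by (k): (k) operates against (j): the lot is in a historic district. (l) would limit (k) — the qualifying period is 155 days, under the 185 days limit — but (m) sets (l) aside: (m) operates against (l): a current Schedule 2 Declaration is held. (n) operates (the reportable unit count is 48, below the 51 limit), but is overridden by (o): (o) operates — a current Class 6 Certificate is held. Exception (d) stands.
Exception (e) requires that the structure will not be visible from the public street; but the structure will be visible from the street, so (e) is unavailable.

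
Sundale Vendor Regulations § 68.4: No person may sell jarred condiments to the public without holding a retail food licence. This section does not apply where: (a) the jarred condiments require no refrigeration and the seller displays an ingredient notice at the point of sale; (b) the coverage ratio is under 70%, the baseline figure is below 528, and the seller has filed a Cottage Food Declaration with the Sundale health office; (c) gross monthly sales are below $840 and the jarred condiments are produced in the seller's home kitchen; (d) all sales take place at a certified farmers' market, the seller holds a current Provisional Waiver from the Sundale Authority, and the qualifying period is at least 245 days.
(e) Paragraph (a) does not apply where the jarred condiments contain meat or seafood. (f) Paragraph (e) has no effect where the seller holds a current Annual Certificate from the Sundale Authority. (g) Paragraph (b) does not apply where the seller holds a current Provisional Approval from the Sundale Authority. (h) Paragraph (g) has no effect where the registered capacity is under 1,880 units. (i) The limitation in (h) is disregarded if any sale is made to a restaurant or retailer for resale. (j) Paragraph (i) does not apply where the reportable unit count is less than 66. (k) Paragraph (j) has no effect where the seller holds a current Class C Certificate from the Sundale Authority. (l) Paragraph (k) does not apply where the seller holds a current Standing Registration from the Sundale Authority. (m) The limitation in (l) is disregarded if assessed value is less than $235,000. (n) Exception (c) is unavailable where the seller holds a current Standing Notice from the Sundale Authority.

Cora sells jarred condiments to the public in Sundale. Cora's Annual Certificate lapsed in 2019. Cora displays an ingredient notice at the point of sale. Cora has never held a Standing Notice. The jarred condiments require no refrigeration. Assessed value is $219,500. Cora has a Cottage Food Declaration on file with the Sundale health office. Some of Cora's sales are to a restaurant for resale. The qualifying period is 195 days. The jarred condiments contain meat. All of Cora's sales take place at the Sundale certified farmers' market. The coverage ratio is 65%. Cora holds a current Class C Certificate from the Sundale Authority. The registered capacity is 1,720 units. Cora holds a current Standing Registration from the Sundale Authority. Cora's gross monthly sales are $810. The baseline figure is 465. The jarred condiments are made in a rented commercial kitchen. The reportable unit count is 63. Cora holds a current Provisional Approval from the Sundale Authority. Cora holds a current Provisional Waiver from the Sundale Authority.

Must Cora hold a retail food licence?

Yes — Cora must hold a retail food licence.

Exception (a): the jarred condiments are shelf-stable; an ingredient notice is displayed — every condition holds. But: (e) operates — the jarred condiments contain meat. (f) does not operate here (no current Annual Certificate is held), so (e) stands. So (a) is unavailable.
All of (b)'s requirements are met (the coverage ratio is 65%, under the 70% limit; the baseline figure is 465, below the 528 limit; a Cottage Food Declaration is on file). Turning to paragraphs (g)–(m): (g) operates — a current Provisional Approval is held. (h) would limit (g) — the registered capacity is 1,720 units, under the 1,880 units limit — but (i) sets (h) aside: (i) operates against (h): some sales are to a restaurant for resale. (j) is triggered (the reportable unit count is 63, less than the 66 limit), but is displaced by (k): (k) operates against (j): a current Class C Certificate is held. (l) is engaged (a current Standing Registration is held), but is set aside by (m): (m) operates against (l): assessed value is $219,500, less than the $235,000 limit. So (b) is unavailable.
Exception (c) fails — the jarred condiments are made in a commercial kitchen, not a home kitchen.
Exception (d) fails — the qualifying period is 195 days, short of 245 days.
Every exception is unavailable, so the rule governs.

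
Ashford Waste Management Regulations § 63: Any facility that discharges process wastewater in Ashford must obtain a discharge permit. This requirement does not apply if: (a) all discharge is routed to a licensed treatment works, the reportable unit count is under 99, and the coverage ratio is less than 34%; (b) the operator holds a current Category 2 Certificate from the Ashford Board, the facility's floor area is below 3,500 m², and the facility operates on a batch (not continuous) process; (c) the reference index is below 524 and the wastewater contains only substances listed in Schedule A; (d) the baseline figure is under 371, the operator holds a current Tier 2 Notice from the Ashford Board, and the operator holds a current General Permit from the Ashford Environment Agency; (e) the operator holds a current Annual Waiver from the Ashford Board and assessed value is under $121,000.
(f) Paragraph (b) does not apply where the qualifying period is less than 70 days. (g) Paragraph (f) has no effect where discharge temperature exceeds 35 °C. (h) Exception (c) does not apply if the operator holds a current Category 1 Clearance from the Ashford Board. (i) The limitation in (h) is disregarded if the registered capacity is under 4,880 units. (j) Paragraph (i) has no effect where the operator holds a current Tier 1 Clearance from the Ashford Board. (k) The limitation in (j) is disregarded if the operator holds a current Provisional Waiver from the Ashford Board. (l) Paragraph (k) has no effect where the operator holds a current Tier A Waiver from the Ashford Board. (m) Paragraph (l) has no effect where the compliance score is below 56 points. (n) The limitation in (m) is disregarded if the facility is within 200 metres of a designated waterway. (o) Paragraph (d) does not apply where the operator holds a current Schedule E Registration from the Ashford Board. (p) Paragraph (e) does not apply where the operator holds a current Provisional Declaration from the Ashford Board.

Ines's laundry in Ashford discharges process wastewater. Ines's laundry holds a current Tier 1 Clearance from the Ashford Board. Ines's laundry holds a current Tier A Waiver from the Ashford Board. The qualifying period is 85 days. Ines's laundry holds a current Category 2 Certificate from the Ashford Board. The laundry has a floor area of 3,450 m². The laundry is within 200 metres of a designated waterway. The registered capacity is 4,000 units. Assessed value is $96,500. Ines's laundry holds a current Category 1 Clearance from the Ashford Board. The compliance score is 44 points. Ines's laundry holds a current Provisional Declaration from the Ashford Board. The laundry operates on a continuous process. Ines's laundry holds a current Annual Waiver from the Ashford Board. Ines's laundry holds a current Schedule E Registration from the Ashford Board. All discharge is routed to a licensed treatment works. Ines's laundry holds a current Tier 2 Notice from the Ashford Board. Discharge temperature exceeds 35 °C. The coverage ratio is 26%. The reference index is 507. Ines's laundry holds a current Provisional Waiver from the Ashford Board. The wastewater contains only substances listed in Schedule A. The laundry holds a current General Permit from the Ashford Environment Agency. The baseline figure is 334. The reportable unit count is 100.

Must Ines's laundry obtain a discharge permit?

Yes — Ines's laundry must obtain a discharge permit.

Exception (a) fails — the reportable unit count is 100, not under 99.
Exception (b) requires that the facility operates on a batch (not continuous) process; but the facility operates on a continuous process, so (b) is unavailable.
All of (c)'s requirements are met (the reference index is 507, below the 524 limit; the wastewater is Schedule-A-only). But: (h) operates against (c): a current Category 1 Clearance is held. (i) operates (the registered capacity is 4,000 units, under the 4,880 units limit), but is displaced by (j): (j) operates against (i): a current Tier 1 Clearance is held. (k) operates (a current Provisional Waiver is held), but is displaced by (l): (l) operates against (k): a current Tier A Waiver is held. (m) is triggered (the compliance score is 44 points, below the 56 points limit), but is overridden by (n): (n) is triggered — the laundry is within 200 m of a designated waterway. So (c) is unavailable.
Exception (d) is satisfied on its face — the baseline figure is 334, under the 371 limit; a current Tier 2 Notice is held; a current General Permit is held. However, paragraph (o) must be considered: (o) applies — a current Schedule E Registration is held. So (d) is unavailable.
Exception (e): a current Annual Waiver is held; assessed value is $96,500, under the $121,000 limit — every condition holds. But applying paragraph (p): (p) is triggered — a current Provisional Declaration is held. So (e) is unavailable.
No exception applies. The general rule governs.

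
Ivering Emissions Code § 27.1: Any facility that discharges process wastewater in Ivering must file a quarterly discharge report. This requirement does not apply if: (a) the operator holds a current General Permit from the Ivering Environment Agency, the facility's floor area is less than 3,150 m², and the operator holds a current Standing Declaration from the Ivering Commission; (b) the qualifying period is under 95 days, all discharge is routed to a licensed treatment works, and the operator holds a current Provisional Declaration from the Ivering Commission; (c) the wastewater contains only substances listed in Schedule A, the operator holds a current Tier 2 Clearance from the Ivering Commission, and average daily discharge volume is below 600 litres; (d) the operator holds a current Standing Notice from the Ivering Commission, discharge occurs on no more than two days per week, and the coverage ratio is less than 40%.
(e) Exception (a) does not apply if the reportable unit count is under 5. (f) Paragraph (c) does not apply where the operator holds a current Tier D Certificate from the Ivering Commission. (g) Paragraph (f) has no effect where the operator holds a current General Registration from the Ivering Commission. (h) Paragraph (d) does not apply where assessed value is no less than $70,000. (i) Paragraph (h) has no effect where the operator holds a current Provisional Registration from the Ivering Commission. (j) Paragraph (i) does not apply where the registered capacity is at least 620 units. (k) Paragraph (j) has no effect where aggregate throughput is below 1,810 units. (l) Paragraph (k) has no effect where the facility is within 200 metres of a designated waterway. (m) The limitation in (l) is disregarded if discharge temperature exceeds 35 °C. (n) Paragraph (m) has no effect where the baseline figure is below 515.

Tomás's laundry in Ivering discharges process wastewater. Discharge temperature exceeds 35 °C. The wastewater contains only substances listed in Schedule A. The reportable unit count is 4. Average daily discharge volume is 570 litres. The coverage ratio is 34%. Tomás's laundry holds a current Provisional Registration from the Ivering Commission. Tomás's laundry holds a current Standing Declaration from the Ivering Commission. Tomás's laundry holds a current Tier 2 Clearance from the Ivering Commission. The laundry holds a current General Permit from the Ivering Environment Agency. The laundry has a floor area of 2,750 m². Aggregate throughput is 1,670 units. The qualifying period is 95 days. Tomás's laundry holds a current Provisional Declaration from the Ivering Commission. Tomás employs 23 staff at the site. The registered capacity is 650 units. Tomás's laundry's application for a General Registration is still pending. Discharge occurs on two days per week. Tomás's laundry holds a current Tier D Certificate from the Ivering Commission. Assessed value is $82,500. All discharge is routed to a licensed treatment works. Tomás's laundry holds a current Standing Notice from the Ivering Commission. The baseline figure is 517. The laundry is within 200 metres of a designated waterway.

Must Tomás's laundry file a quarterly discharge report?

No — exception (d) applies; Tomás's laundry is not required to file a quarterly discharge report.

Exception (a)'s conditions are all satisfied: a current General Permit is held; the facility's floor area is 2,750 m², less than the 3,150 m² limit; a current Standing Declaration is held. Turning to paragraph (e): (e) is engaged — the reportable unit count is 4, under the 5 limit. Exception (a) does not apply.
Exception (b) fails — the qualifying period is 95 days, not under 95 days.
All of (c)'s requirements are met (the wastewater is Schedule-A-only; a current Tier 2 Clearance is held; average daily discharge volume is 570 litres, below the 600 litres limit). However, paragraphs (f)–(g) must be considered: (f) is triggered — a current Tier D Certificate is held. (g) is not triggered (no current General Registration is held), so (f) stands. (c) is therefore removed.
Exception (d) is satisfied on its face — a current Standing Notice is held; discharge occurs on no more than two days per week; the coverage ratio is 34%, less than the 40% limit. Considering the limiting provisions: (h) is triggered (assessed value is $82,500, meeting the $70,000 threshold), but yields to (i): (i) operates against (h): a current Provisional Registration is held. (j) would limit (i) — the registered capacity is 650 units, meeting the 620 units threshold — but (k) sets (j) aside: (k) is engaged — aggregate throughput is 1,670 units, below the 1,810 units limit. (l) is triggered (the laundry is within 200 m of a designated waterway), but is displaced by (m): (m) is engaged — discharge temperature exceeds 35 °C. (n), which would lift (m), is inapplicable — the baseline figure is 517, not below 515. Exception (d) stands.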